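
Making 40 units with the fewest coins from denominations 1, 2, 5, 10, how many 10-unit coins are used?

4

Use the largest denomination that fits, subtract, and repeat.
40 = 4×10
Count of 10: 4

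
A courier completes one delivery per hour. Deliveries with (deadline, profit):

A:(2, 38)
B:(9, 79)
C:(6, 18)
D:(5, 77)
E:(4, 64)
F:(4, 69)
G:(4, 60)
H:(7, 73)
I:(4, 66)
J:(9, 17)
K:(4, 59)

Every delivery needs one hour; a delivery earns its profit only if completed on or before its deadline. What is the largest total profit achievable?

Profit order: B=79 D=77 H=73 F=69 I=66 E=64 G=60 K=59 A=38 C=18 J=17
Assign: B→slot 9, D→slot 5, H→slot 7, F→slot 4, I→slot 3, E→slot 2, G→slot 1, K skipped, A skipped, C→slot 6, J→slot 8.
Slots: [1:G] [2:E] [3:I] [4:F] [5:D] [6:C] [7:H] [8:J] [9:B]
Profit = 60 + 64 + 66 + 69 + 77 + 18 + 73 + 17 + 79 = 523

523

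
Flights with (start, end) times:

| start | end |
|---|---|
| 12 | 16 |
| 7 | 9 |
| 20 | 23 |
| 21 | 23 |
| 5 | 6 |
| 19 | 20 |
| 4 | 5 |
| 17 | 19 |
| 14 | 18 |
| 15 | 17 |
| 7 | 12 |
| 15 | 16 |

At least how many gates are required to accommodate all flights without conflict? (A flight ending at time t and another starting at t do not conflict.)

starts: [4, 5, 7, 7, 12, 14, 15, 15, 17, 19, 20, 21]
ends:   [5, 6, 9, 12, 16, 16, 17, 18, 19, 20, 23, 23]
s4→1 e5→0 s5→1 e6→0 s7→1 s7→2 e9→1 e12→0 s12→1 s14→2 s15→3 s15→4  — peak 4.

4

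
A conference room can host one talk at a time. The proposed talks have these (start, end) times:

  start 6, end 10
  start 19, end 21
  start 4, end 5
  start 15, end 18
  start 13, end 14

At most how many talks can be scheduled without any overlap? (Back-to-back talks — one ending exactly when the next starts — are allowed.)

5

By end time: (4,5), (6,10), (13,14), (15,18), (19,21).
Pick (4,5); next start ≥ 5 → (6,10); next start ≥ 10 → (13,14); next start ≥ 14 → (15,18); next start ≥ 18 → (19,21).
Selected 5 talks.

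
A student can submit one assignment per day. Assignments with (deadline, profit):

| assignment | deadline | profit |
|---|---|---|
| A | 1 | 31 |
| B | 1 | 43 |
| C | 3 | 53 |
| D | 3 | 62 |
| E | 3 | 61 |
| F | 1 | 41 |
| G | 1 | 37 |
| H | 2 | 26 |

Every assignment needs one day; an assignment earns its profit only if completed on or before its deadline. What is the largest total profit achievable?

176

By profit: D(d3,62), E(d3,61), C(d3,53), B(d1,43), F(d1,41), G(d1,37), A(d1,31), H(d2,26)
D→slot 3; E→slot 2; C→slot 1; B skipped; F skipped; G skipped; A skipped; H skipped.
Profit = 53 + 61 + 62 = 176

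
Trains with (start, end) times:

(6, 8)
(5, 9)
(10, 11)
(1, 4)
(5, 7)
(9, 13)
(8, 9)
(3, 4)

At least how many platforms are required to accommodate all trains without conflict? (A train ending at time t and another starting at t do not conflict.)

3

The answer is the maximum number of intervals overlapping at any instant.
starts: [1, 3, 5, 5, 6, 8, 9, 10]
ends:   [4, 4, 7, 8, 9, 9, 11, 13]
s1→1 s3→2 e4→1 e4→0 s5→1 s5→2 s6→3  — peak 3.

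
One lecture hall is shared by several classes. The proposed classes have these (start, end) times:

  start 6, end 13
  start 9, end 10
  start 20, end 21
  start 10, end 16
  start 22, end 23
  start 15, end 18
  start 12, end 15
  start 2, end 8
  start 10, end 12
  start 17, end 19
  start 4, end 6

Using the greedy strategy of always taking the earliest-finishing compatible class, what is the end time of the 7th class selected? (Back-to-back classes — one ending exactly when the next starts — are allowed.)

23

Sorted by end: (4,6)  (2,8)  (9,10)  (10,12)  (6,13)  (12,15)  (10,16)  (15,18)  (17,19)  (20,21)  (22,23)
take (4,6); skip (2,8); take (9,10); take (10,12); take (12,15); skip (10,16); take (15,18); take (20,21); take (22,23).
Selected: (4,6) (9,10) (10,12) (12,15) (15,18) (20,21) (22,23)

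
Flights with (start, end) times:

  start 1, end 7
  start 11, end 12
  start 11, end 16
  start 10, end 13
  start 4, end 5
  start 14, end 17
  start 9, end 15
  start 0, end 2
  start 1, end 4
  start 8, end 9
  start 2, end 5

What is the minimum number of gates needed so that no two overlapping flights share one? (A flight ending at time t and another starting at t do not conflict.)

4

The answer is the maximum number of intervals overlapping at any instant.
Events (time:±→running): 0:+→1 1:+→2 1:+→3 2:-→2 2:+→3 4:-→2 4:+→3 5:-→2 5:-→1 7:-→0 8:+→1 9:-→0 9:+→1 10:+→2 11:+→3 11:+→4 … peak 4.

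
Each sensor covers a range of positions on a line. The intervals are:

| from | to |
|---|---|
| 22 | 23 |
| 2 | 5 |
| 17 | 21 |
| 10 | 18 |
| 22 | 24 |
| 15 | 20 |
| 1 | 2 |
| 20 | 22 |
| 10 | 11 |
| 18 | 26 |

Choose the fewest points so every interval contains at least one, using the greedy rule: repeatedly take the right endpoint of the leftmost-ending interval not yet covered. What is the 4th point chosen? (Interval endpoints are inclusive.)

Sort by right endpoint; whenever an interval is uncovered, place a point at its right end.
By right end: [1,2]  [2,5]  [10,11]  [10,18]  [15,20]  [17,21]  [20,22]  [22,23]  [22,24]  [18,26]
[1,2] uncovered → point at 2; [10,11] uncovered → point at 11; [15,20] uncovered → point at 20; [22,23] uncovered → point at 23.
Points: 2, 11, 20, 23 (4 total).

23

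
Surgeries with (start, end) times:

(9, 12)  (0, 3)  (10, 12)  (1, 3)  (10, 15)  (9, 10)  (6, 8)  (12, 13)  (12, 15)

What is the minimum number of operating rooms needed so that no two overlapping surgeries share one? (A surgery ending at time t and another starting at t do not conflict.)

3

The answer is the maximum number of intervals overlapping at any instant.
Events (time:±→running): 0:+→1 1:+→2 3:-→1 3:-→0 6:+→1 8:-→0 9:+→1 9:+→2 10:-→1 10:+→2 10:+→3 … peak 3.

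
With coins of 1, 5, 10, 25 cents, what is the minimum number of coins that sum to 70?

4

Greedy: take as many of the largest coin as possible, then repeat with the remainder.
70 = 2×25 + 2×10
Total coins = 2 + 2 = 4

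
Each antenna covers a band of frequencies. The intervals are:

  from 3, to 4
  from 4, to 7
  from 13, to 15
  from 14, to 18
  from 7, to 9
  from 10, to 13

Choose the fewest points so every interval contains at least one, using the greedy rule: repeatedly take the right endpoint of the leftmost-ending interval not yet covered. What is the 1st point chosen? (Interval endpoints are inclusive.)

4

Sorted: [3,4] [4,7] [7,9] [10,13] [13,15] [14,18]
{[3,4],[4,7]} hit by 4; {[7,9]} hit by 9; {[10,13],[13,15]} hit by 13; {[14,18]} hit by 18.
Points: 4, 9, 13, 18 (4 total).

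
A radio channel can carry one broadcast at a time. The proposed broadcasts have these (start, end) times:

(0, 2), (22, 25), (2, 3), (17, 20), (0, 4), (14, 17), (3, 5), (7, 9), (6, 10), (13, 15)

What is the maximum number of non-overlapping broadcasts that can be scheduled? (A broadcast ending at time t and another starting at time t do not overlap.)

7

Greedy by earliest finish: after sorting by end time, pick each interval compatible with the last pick.
Sorted by end: (0,2)  (2,3)  (0,4)  (3,5)  (7,9)  (6,10)  (13,15)  (14,17)  (17,20)  (22,25)
take (0,2); take (2,3); take (3,5); take (7,9); skip (6,10); take (13,15); skip (14,17); take (17,20); take (22,25).
Selected 7 broadcasts.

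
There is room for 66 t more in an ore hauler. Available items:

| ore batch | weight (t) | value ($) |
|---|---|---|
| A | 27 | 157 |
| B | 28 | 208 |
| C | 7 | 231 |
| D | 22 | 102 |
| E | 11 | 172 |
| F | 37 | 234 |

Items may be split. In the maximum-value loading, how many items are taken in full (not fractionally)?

3

Greedy by value/weight ratio, highest first.
Ratios (sorted): C 33.00, E 15.64, B 7.43, F 6.32, A 5.81, D 4.64
take C (7 @ 231); take E (11 @ 172); take B (28 @ 208); take 20/37 of F → 126.49. Capacity used 66/66.
3 item(s) taken whole; one partial (take 20/37 of F).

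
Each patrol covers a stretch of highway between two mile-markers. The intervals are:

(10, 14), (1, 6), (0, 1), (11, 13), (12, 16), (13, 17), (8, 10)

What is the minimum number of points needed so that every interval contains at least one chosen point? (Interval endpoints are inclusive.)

Sort by right endpoint; whenever an interval is uncovered, place a point at its right end.
By right end: [0,1]  [1,6]  [8,10]  [11,13]  [10,14]  [12,16]  [13,17]
[0,1] uncovered → point at 1; [8,10] uncovered → point at 10; [11,13] uncovered → point at 13.
Points: 1, 10, 13 (3 total).

3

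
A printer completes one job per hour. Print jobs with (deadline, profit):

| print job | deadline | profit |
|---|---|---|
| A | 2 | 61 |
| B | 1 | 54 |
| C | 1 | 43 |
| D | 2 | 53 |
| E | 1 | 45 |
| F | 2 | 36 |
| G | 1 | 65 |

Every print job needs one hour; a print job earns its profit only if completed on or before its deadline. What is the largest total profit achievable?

126

By profit: G(d1,65), A(d2,61), B(d1,54), D(d2,53), E(d1,45), C(d1,43), F(d2,36)
G→slot 1; A→slot 2; B skipped; D skipped; E skipped; C skipped; F skipped.
Profit = 65 + 61 = 126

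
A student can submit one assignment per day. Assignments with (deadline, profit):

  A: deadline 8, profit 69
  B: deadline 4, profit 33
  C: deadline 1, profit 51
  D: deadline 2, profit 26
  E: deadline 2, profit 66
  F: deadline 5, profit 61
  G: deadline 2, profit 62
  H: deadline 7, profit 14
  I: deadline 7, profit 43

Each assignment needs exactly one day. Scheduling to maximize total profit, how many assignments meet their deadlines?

Profit order: A=69 E=66 G=62 F=61 C=51 I=43 B=33 D=26 H=14
Assign: A→slot 8, E→slot 2, G→slot 1, F→slot 5, C skipped, I→slot 7, B→slot 4, D skipped, H→slot 6.
Slots: [1:G] [2:E] [4:B] [5:F] [6:H] [7:I] [8:A]
7 of 9 scheduled.

7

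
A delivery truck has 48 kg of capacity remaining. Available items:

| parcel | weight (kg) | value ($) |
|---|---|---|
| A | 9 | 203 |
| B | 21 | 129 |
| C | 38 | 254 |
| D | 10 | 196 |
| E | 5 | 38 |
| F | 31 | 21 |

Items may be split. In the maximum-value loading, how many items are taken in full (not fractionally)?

3

Greedy by value/weight ratio, highest first.
Order: A (203/9=22.56) > D (196/10=19.60) > E (38/5=7.60) > C (254/38=6.68) > B (129/21=6.14) > F (21/31=0.68)
Fill: take A (9 @ 203) → take D (10 @ 196) → take E (5 @ 38) → take 24/38 of C → 160.42; 48/48 used.
3 item(s) taken whole; one partial (take 24/38 of C).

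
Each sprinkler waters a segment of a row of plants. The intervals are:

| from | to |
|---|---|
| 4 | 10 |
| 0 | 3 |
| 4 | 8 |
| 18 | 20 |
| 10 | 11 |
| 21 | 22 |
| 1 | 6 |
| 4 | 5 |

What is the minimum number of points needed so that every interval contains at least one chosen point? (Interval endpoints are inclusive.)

Sort by right endpoint; whenever an interval is uncovered, place a point at its right end.
By right end: [0,3]  [4,5]  [1,6]  [4,8]  [4,10]  [10,11]  [18,20]  [21,22]
[0,3] uncovered → point at 3; [4,5] uncovered → point at 5; [10,11] uncovered → point at 11; [18,20] uncovered → point at 20; [21,22] uncovered → point at 22.
Points: 3, 5, 11, 20, 22 (5 total).

5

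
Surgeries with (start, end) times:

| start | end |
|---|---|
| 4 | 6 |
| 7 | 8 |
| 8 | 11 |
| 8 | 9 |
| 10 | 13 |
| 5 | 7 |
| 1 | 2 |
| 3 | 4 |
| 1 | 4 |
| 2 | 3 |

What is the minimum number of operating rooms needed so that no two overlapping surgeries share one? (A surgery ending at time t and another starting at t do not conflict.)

2

starts: [1, 1, 2, 3, 4, 5, 7, 8, 8, 10]
ends:   [2, 3, 4, 4, 6, 7, 8, 9, 11, 13]
s1→1 s1→2  — peak 2.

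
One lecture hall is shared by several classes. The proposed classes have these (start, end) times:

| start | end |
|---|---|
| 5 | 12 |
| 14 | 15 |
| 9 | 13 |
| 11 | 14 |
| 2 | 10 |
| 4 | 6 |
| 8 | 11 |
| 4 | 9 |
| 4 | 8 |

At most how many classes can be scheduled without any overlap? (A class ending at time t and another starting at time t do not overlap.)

By end time: (4,6), (4,8), (4,9), (2,10), (8,11), (5,12), (9,13), (11,14), (14,15).
Pick (4,6); next start ≥ 6 → (8,11); next start ≥ 11 → (11,14); next start ≥ 14 → (14,15).
Selected 4 classes.

4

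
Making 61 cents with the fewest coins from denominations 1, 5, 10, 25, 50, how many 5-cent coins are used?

Use the largest denomination that fits, subtract, and repeat.
61 − 1×50→11 − 1×10→1 − 1×1→0
Count of 5: 0

0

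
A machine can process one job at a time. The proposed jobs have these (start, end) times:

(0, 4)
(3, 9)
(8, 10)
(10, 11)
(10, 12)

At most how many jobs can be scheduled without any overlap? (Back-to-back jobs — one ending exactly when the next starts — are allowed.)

Sort by end time and greedily take each interval whose start is ≥ the last chosen end.
By end time: (0,4), (3,9), (8,10), (10,11), (10,12).
Pick (0,4); next start ≥ 4 → (8,10); next start ≥ 10 → (10,11).
Selected 3 jobs.

3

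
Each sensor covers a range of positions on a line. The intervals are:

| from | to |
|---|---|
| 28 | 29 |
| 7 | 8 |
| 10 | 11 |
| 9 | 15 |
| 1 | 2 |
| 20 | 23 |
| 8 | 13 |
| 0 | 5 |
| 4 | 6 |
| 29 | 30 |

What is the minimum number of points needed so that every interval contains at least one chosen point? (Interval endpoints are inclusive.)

Sort by right endpoint; whenever an interval is uncovered, place a point at its right end.
Sorted: [1,2] [0,5] [4,6] [7,8] [10,11] [8,13] [9,15] [20,23] [28,29] [29,30]
{[1,2],[0,5]} hit by 2; {[4,6]} hit by 6; {[7,8]} hit by 8; {[10,11],[8,13],[9,15]} hit by 11; {[20,23]} hit by 23; {[28,29],[29,30]} hit by 29.
Points: 2, 6, 8, 11, 23, 29 (6 total).

6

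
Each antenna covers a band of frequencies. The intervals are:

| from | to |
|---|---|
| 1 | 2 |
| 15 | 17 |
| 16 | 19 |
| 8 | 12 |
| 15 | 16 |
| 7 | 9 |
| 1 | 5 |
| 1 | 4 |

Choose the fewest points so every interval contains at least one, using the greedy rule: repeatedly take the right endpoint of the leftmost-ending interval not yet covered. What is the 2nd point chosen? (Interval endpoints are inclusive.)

Sort by right endpoint; whenever an interval is uncovered, place a point at its right end.
By right end: [1,2]  [1,4]  [1,5]  [7,9]  [8,12]  [15,16]  [15,17]  [16,19]
[1,2] uncovered → point at 2; [7,9] uncovered → point at 9; [15,16] uncovered → point at 16.
Points: 2, 9, 16 (3 total).

9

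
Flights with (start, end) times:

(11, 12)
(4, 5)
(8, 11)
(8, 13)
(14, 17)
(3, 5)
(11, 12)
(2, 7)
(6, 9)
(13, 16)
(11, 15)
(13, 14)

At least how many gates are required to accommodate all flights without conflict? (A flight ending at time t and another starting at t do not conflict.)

4

Count concurrent intervals with a sweep; the peak is the room count.
Events (time:±→running): 2:+→1 3:+→2 4:+→3 5:-→2 5:-→1 6:+→2 7:-→1 8:+→2 8:+→3 9:-→2 11:-→1 11:+→2 11:+→3 11:+→4 … peak 4.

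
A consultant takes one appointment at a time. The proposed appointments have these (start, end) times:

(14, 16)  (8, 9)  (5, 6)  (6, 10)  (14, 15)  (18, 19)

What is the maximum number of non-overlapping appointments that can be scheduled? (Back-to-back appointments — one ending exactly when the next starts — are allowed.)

4

Sort by end time and greedily take each interval whose start is ≥ the last chosen end.
Sorted by end: (5,6)  (8,9)  (6,10)  (14,15)  (14,16)  (18,19)
take (5,6); take (8,9); take (14,15); skip (14,16); take (18,19).
Selected 4 appointments.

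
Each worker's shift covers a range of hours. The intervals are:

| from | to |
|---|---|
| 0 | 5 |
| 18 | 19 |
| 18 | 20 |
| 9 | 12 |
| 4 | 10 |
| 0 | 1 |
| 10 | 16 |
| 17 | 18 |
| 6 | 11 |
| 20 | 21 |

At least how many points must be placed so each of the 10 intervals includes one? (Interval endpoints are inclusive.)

4

Sorted: [0,1] [0,5] [4,10] [6,11] [9,12] [10,16] [17,18] [18,19] [18,20] [20,21]
{[0,1],[0,5]} hit by 1; {[4,10],[6,11],[9,12],[10,16]} hit by 10; {[17,18],[18,19],[18,20]} hit by 18; {[20,21]} hit by 21.
Points: 1, 10, 18, 21 (4 total).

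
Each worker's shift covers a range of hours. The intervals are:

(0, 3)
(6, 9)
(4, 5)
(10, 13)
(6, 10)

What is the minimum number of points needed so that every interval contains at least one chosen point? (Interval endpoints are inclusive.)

Sort by right endpoint; whenever an interval is uncovered, place a point at its right end.
Sorted: [0,3] [4,5] [6,9] [6,10] [10,13]
{[0,3]} hit by 3; {[4,5]} hit by 5; {[6,9],[6,10]} hit by 9; {[10,13]} hit by 13.
Points: 3, 5, 9, 13 (4 total).

4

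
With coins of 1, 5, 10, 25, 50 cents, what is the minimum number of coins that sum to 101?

3

Greedy: take as many of the largest coin as possible, then repeat with the remainder.
101 = 2×50 + 1×1
Total coins = 2 + 1 = 3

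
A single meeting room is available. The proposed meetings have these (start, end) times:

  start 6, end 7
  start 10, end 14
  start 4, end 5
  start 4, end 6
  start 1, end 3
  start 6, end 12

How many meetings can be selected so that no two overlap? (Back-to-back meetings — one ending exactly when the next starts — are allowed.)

Sort by end time and greedily take each interval whose start is ≥ the last chosen end.
Sorted by end: (1,3)  (4,5)  (4,6)  (6,7)  (6,12)  (10,14)
take (1,3); take (4,5); take (6,7); take (10,14).
Selected 4 meetings.

4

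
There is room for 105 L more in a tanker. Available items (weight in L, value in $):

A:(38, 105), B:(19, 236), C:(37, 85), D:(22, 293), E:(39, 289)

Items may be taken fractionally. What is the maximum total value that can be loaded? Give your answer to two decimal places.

Sort by value per unit weight and fill in that order.
Order: D (293/22=13.32) > B (236/19=12.42) > E (289/39=7.41) > A (105/38=2.76) > C (85/37=2.30)
Fill: take D (22 @ 293) → take B (19 @ 236) → take E (39 @ 289) → take 25/38 of A → 69.08; 105/105 used.
Total value = 887.08

887.08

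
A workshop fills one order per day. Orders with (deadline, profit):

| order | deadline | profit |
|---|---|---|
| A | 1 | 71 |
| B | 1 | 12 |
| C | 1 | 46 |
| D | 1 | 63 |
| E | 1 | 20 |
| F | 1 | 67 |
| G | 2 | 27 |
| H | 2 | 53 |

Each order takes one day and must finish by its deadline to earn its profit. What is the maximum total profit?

Sort by profit descending; place each in the latest free slot ≤ its deadline.
By profit: A(d1,71), F(d1,67), D(d1,63), H(d2,53), C(d1,46), G(d2,27), E(d1,20), B(d1,12)
A→slot 1; F skipped; D skipped; H→slot 2; C skipped; G skipped; E skipped; B skipped.
Profit = 71 + 53 = 124

124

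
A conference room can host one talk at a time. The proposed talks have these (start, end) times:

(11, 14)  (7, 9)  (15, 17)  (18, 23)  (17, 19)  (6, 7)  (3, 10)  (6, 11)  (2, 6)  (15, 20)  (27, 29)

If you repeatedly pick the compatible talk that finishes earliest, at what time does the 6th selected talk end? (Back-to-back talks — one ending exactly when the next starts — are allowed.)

19

Sorted by end: (2,6)  (6,7)  (7,9)  (3,10)  (6,11)  (11,14)  (15,17)  (17,19)  (15,20)  (18,23)  (27,29)
take (2,6); take (6,7); take (7,9); take (11,14); take (15,17); take (17,19); skip (15,20); take (27,29).
Selected: (2,6) (6,7) (7,9) (11,14) (15,17) (17,19) (27,29)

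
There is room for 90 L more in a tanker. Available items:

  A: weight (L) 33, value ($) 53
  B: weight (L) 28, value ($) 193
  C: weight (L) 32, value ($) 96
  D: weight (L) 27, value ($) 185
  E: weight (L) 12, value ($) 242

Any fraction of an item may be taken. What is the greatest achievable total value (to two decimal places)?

689.00

Ratios (sorted): E 20.17, B 6.89, D 6.85, C 3.00, A 1.61
take E (12 @ 242); take B (28 @ 193); take D (27 @ 185); take 23/32 of C → 69.00. Capacity used 90/90.
Total value = 689.00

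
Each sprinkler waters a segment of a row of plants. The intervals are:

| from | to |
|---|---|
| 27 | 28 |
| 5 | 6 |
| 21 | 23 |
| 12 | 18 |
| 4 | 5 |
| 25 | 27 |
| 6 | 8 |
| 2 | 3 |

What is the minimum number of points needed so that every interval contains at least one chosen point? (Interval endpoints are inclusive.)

Process intervals by earliest right end; each time one isn't hit yet, stab at its right endpoint.
By right end: [2,3]  [4,5]  [5,6]  [6,8]  [12,18]  [21,23]  [25,27]  [27,28]
[2,3] uncovered → point at 3; [4,5] uncovered → point at 5; [6,8] uncovered → point at 8; [12,18] uncovered → point at 18; [21,23] uncovered → point at 23; [25,27] uncovered → point at 27.
Points: 3, 5, 8, 18, 23, 27 (6 total).

6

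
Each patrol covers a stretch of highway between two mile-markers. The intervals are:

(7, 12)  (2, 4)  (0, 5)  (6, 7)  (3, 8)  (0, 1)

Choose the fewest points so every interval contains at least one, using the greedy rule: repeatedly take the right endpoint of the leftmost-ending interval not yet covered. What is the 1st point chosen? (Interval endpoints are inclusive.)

Process intervals by earliest right end; each time one isn't hit yet, stab at its right endpoint.
By right end: [0,1]  [2,4]  [0,5]  [6,7]  [3,8]  [7,12]
[0,1] uncovered → point at 1; [2,4] uncovered → point at 4; [6,7] uncovered → point at 7.
Points: 1, 4, 7 (3 total).

1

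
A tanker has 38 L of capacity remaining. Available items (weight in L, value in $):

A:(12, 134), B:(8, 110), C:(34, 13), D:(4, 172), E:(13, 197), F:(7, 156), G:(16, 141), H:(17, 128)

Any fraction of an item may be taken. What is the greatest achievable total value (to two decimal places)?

702.00

Greedy by value/weight ratio, highest first.
Ratios (sorted): D 43.00, F 22.29, E 15.15, B 13.75, A 11.17, G 8.81, H 7.53, C 0.38
take D (4 @ 172); take F (7 @ 156); take E (13 @ 197); take B (8 @ 110); take 6/12 of A → 67.00. Capacity used 38/38.
Total value = 702.00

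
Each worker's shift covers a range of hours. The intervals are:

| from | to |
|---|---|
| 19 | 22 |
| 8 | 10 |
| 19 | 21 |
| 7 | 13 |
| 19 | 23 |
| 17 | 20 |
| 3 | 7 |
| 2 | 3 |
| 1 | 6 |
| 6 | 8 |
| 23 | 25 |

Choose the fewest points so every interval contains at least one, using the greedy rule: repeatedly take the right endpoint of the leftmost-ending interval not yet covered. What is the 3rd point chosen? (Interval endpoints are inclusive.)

By right end: [2,3]  [1,6]  [3,7]  [6,8]  [8,10]  [7,13]  [17,20]  [19,21]  [19,22]  [19,23]  [23,25]
[2,3] uncovered → point at 3; [6,8] uncovered → point at 8; [17,20] uncovered → point at 20; [23,25] uncovered → point at 25.
Points: 3, 8, 20, 25 (4 total).

20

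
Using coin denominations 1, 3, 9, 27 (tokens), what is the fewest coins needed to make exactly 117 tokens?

117 = 4×27 + 1×9
Total coins = 4 + 1 = 5

5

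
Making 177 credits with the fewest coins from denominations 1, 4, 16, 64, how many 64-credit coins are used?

177 = 2×64 + 3×16 + 1×1
Count of 64: 2

2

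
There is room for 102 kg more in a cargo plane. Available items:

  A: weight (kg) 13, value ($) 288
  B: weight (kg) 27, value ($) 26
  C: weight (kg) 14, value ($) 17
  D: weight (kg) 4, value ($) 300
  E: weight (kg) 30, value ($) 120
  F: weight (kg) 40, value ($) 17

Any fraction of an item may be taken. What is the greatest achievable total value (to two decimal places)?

Ratios (sorted): D 75.00, A 22.15, E 4.00, C 1.21, B 0.96, F 0.42
take D (4 @ 300); take A (13 @ 288); take E (30 @ 120); take C (14 @ 17); take B (27 @ 26); take 14/40 of F → 5.95. Capacity used 102/102.
Total value = 756.95

756.95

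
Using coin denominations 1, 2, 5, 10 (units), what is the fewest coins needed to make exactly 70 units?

70 = 7×10
Total coins = 7 = 7

7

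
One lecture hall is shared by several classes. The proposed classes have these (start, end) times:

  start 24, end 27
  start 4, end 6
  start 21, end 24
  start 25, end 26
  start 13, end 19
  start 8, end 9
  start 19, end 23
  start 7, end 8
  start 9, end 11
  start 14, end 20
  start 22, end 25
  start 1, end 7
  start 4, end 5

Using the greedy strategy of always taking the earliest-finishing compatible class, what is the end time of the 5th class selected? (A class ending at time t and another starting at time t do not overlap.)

By end time: (4,5), (4,6), (1,7), (7,8), (8,9), (9,11), (13,19), (14,20), (19,23), (21,24), (22,25), (25,26), (24,27).
Pick (4,5); next start ≥ 5 → (7,8); next start ≥ 8 → (8,9); next start ≥ 9 → (9,11); next start ≥ 11 → (13,19); next start ≥ 19 → (19,23); next start ≥ 23 → (25,26).
Selected: (4,5) (7,8) (8,9) (9,11) (13,19) (19,23) (25,26)

19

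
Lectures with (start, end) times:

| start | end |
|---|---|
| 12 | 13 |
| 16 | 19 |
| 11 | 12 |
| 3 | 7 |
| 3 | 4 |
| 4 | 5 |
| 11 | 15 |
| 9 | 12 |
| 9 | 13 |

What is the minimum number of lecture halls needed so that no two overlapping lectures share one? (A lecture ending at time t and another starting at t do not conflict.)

4

Count concurrent intervals with a sweep; the peak is the room count.
starts: [3, 3, 4, 9, 9, 11, 11, 12, 16]
ends:   [4, 5, 7, 12, 12, 13, 13, 15, 19]
s3→1 s3→2 e4→1 s4→2 e5→1 e7→0 s9→1 s9→2 s11→3 s11→4  — peak 4.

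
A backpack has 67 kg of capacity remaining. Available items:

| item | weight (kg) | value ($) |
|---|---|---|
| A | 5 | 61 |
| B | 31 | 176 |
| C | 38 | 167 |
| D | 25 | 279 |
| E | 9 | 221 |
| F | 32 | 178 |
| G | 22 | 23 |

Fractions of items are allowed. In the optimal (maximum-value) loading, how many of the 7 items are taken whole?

Sort by value per unit weight and fill in that order.
Order: E (221/9=24.56) > A (61/5=12.20) > D (279/25=11.16) > B (176/31=5.68) > F (178/32=5.56) > C (167/38=4.39) > G (23/22=1.05)
Fill: take E (9 @ 221) → take A (5 @ 61) → take D (25 @ 279) → take 28/31 of B → 158.97; 67/67 used.
3 item(s) taken whole; one partial (take 28/31 of B).

3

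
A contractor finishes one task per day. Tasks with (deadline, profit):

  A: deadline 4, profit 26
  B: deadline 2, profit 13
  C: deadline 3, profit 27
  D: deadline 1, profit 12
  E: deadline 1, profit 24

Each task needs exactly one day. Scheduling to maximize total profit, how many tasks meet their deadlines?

4

Sort by profit descending; place each in the latest free slot ≤ its deadline.
Profit order: C=27 A=26 E=24 B=13 D=12
Assign: C→slot 3, A→slot 4, E→slot 1, B→slot 2, D skipped.
Slots: [1:E] [2:B] [3:C] [4:A]
4 of 5 scheduled.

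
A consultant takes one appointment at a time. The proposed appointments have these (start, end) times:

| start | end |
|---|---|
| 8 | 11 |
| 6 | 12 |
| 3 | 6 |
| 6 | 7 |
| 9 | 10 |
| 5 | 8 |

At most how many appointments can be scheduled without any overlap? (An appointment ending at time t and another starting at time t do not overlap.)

Sort by end time and greedily take each interval whose start is ≥ the last chosen end.
Sorted by end: (3,6)  (6,7)  (5,8)  (9,10)  (8,11)  (6,12)
take (3,6); take (6,7); skip (5,8); take (9,10).
Selected 3 appointments.

3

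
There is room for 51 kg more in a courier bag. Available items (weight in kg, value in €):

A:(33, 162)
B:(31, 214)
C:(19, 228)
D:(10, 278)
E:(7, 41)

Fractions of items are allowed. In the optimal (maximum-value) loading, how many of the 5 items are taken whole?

Greedy by value/weight ratio, highest first.
Order: D (278/10=27.80) > C (228/19=12.00) > B (214/31=6.90) > E (41/7=5.86) > A (162/33=4.91)
Fill: take D (10 @ 278) → take C (19 @ 228) → take 22/31 of B → 151.87; 51/51 used.
2 item(s) taken whole; one partial (take 22/31 of B).

2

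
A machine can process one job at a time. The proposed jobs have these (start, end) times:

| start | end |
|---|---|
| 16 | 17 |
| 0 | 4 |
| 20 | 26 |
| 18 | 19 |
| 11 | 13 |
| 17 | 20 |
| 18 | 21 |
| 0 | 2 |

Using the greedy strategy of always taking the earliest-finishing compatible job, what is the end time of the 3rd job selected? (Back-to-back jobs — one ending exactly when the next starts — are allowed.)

17

Sort by end time and greedily take each interval whose start is ≥ the last chosen end.
By end time: (0,2), (0,4), (11,13), (16,17), (18,19), (17,20), (18,21), (20,26).
Pick (0,2); next start ≥ 2 → (11,13); next start ≥ 13 → (16,17); next start ≥ 17 → (18,19); next start ≥ 19 → (20,26).
Selected: (0,2) (11,13) (16,17) (18,19) (20,26)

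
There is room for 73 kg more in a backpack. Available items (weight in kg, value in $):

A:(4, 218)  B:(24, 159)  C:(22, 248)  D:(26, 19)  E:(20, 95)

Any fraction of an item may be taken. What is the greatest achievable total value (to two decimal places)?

722.19

Greedy by value/weight ratio, highest first.
Ratios (sorted): A 54.50, C 11.27, B 6.62, E 4.75, D 0.73
take A (4 @ 218); take C (22 @ 248); take B (24 @ 159); take E (20 @ 95); take 3/26 of D → 2.19. Capacity used 73/73.
Total value = 722.19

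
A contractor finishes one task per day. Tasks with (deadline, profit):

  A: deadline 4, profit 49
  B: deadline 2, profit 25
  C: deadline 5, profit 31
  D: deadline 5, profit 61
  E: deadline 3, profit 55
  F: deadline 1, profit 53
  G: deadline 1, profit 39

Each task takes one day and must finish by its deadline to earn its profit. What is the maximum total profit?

Take jobs in profit order; each goes to the latest open slot no later than its deadline.
By profit: D(d5,61), E(d3,55), F(d1,53), A(d4,49), G(d1,39), C(d5,31), B(d2,25)
D→slot 5; E→slot 3; F→slot 1; A→slot 4; G skipped; C→slot 2; B skipped.
Profit = 53 + 31 + 55 + 49 + 61 = 249

249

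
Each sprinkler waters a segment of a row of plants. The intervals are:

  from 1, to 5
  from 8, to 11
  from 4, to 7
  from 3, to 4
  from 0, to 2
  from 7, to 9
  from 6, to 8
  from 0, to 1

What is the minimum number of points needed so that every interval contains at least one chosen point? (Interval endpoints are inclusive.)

3

By right end: [0,1]  [0,2]  [3,4]  [1,5]  [4,7]  [6,8]  [7,9]  [8,11]
[0,1] uncovered → point at 1; [3,4] uncovered → point at 4; [6,8] uncovered → point at 8.
Points: 1, 4, 8 (3 total).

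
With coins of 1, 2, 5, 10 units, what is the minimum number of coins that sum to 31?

Greedy: take as many of the largest coin as possible, then repeat with the remainder.
31 = 3×10 + 1×1
Total coins = 3 + 1 = 4

4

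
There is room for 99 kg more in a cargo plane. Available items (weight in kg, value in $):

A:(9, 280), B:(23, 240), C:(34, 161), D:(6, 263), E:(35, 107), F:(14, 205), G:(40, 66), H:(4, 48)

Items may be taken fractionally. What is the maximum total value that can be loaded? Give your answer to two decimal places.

Greedy by value/weight ratio, highest first.
Order: D (263/6=43.83) > A (280/9=31.11) > F (205/14=14.64) > H (48/4=12.00) > B (240/23=10.43) > C (161/34=4.74) > E (107/35=3.06) > G (66/40=1.65)
Fill: take D (6 @ 263) → take A (9 @ 280) → take F (14 @ 205) → take H (4 @ 48) → take B (23 @ 240) → take C (34 @ 161) → take 9/35 of E → 27.51; 99/99 used.
Total value = 1224.51

1224.51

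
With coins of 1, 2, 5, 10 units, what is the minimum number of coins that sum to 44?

6

44 = 4×10 + 2×2
Total coins = 4 + 2 = 6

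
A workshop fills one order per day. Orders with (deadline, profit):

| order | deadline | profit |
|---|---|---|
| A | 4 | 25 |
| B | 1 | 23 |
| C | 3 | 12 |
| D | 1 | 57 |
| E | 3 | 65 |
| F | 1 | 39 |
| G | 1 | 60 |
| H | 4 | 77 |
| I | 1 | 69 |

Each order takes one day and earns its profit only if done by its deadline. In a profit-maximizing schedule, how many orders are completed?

By profit: H(d4,77), I(d1,69), E(d3,65), G(d1,60), D(d1,57), F(d1,39), A(d4,25), B(d1,23), C(d3,12)
H→slot 4; I→slot 1; E→slot 3; G skipped; D skipped; F skipped; A→slot 2; B skipped; C skipped.
4 of 9 scheduled.

4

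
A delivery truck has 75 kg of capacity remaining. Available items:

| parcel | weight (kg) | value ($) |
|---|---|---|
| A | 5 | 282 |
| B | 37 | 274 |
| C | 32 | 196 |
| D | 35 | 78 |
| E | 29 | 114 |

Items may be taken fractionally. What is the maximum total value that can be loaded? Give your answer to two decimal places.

755.93

Ratios (sorted): A 56.40, B 7.41, C 6.12, E 3.93, D 2.23
take A (5 @ 282); take B (37 @ 274); take C (32 @ 196); take 1/29 of E → 3.93. Capacity used 75/75.
Total value = 755.93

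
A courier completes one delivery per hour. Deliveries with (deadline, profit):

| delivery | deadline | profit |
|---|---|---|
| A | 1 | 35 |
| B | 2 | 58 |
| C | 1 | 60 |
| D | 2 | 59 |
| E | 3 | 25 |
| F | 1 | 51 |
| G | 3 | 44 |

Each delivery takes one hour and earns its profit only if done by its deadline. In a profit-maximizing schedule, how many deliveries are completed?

Sort by profit descending; place each in the latest free slot ≤ its deadline.
Profit order: C=60 D=59 B=58 F=51 G=44 A=35 E=25
Assign: C→slot 1, D→slot 2, B skipped, F skipped, G→slot 3, A skipped, E skipped.
Slots: [1:C] [2:D] [3:G]
3 of 7 scheduled.

3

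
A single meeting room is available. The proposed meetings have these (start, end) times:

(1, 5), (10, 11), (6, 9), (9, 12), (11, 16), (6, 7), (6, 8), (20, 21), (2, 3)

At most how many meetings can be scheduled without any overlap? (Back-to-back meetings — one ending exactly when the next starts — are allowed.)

Order by finish time; keep every interval that doesn't clash with the previous kept one.
By end time: (2,3), (1,5), (6,7), (6,8), (6,9), (10,11), (9,12), (11,16), (20,21).
Pick (2,3); next start ≥ 3 → (6,7); next start ≥ 7 → (10,11); next start ≥ 11 → (11,16); next start ≥ 16 → (20,21).
Selected 5 meetings.

5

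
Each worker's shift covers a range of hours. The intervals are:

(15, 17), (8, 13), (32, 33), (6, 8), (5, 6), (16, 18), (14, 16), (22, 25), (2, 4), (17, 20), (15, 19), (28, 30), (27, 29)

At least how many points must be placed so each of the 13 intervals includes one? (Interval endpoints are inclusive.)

Sorted: [2,4] [5,6] [6,8] [8,13] [14,16] [15,17] [16,18] [15,19] [17,20] [22,25] [27,29] [28,30] [32,33]
{[2,4]} hit by 4; {[5,6],[6,8]} hit by 6; {[8,13]} hit by 13; {[14,16],[15,17],[16,18],[15,19]} hit by 16; {[17,20]} hit by 20; {[22,25]} hit by 25; {[27,29],[28,30]} hit by 29; {[32,33]} hit by 33.
Points: 4, 6, 13, 16, 20, 25, 29, 33 (8 total).

8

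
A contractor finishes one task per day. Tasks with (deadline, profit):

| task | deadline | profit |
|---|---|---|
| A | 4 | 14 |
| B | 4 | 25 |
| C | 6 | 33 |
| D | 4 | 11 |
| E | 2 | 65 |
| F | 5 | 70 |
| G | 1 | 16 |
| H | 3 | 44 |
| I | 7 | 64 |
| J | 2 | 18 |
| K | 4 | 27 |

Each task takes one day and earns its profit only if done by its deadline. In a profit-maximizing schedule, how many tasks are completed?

7

By profit: F(d5,70), E(d2,65), I(d7,64), H(d3,44), C(d6,33), K(d4,27), B(d4,25), J(d2,18), G(d1,16), A(d4,14), D(d4,11)
F→slot 5; E→slot 2; I→slot 7; H→slot 3; C→slot 6; K→slot 4; B→slot 1; J skipped; G skipped; A skipped; D skipped.
7 of 11 scheduled.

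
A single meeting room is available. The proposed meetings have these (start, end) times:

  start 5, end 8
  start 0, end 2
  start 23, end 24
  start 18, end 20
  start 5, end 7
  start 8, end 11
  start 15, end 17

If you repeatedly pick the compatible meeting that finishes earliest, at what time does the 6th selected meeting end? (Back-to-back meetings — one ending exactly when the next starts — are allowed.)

24

Sorted by end: (0,2)  (5,7)  (5,8)  (8,11)  (15,17)  (18,20)  (23,24)
take (0,2); take (5,7); take (8,11); take (15,17); take (18,20); take (23,24).
Selected: (0,2) (5,7) (8,11) (15,17) (18,20) (23,24)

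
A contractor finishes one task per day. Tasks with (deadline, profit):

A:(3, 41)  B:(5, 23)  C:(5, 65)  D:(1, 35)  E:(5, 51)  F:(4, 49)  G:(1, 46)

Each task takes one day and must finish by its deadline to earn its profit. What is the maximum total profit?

252

Sort by profit descending; place each in the latest free slot ≤ its deadline.
By profit: C(d5,65), E(d5,51), F(d4,49), G(d1,46), A(d3,41), D(d1,35), B(d5,23)
C→slot 5; E→slot 4; F→slot 3; G→slot 1; A→slot 2; D skipped; B skipped.
Profit = 46 + 41 + 49 + 51 + 65 = 252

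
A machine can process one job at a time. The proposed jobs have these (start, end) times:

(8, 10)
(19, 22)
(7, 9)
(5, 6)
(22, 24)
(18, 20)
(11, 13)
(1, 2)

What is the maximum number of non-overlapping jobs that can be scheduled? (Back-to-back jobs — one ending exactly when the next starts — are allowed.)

6

Order by finish time; keep every interval that doesn't clash with the previous kept one.
By end time: (1,2), (5,6), (7,9), (8,10), (11,13), (18,20), (19,22), (22,24).
Pick (1,2); next start ≥ 2 → (5,6); next start ≥ 6 → (7,9); next start ≥ 9 → (11,13); next start ≥ 13 → (18,20); next start ≥ 20 → (22,24).
Selected 6 jobs.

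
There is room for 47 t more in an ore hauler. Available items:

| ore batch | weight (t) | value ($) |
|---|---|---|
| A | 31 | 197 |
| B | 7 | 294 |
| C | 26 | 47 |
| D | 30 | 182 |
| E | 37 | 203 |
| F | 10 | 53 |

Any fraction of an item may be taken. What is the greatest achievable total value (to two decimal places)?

545.60

Greedy by value/weight ratio, highest first.
Ratios (sorted): B 42.00, A 6.35, D 6.07, E 5.49, F 5.30, C 1.81
take B (7 @ 294); take A (31 @ 197); take 9/30 of D → 54.60. Capacity used 47/47.
Total value = 545.60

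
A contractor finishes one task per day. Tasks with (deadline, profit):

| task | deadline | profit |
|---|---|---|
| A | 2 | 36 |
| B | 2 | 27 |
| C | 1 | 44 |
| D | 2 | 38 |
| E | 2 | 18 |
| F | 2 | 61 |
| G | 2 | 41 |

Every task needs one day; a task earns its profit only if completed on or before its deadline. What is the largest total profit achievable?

105

Take jobs in profit order; each goes to the latest open slot no later than its deadline.
By profit: F(d2,61), C(d1,44), G(d2,41), D(d2,38), A(d2,36), B(d2,27), E(d2,18)
F→slot 2; C→slot 1; G skipped; D skipped; A skipped; B skipped; E skipped.
Profit = 44 + 61 = 105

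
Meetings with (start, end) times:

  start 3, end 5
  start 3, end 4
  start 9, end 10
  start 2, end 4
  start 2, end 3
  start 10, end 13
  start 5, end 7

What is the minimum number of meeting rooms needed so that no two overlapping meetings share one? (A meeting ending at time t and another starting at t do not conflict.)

starts: [2, 2, 3, 3, 5, 9, 10]
ends:   [3, 4, 4, 5, 7, 10, 13]
s2→1 s2→2 e3→1 s3→2 s3→3  — peak 3.

3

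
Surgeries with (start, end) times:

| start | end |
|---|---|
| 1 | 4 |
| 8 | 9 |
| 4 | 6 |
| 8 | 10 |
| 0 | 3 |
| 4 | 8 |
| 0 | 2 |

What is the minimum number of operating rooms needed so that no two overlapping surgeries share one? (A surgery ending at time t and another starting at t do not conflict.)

3

Count concurrent intervals with a sweep; the peak is the room count.
starts: [0, 0, 1, 4, 4, 8, 8]
ends:   [2, 3, 4, 6, 8, 9, 10]
s0→1 s0→2 s1→3  — peak 3.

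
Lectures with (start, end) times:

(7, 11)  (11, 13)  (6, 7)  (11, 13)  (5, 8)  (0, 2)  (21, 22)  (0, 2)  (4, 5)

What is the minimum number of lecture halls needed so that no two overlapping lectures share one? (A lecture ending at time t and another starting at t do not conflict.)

Events (time:±→running): 0:+→1 0:+→2 … peak 2.

2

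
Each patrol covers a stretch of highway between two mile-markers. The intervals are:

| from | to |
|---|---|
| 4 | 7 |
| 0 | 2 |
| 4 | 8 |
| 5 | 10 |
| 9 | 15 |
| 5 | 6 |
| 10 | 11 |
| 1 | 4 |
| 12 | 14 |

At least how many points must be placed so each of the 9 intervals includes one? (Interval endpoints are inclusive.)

Sort by right endpoint; whenever an interval is uncovered, place a point at its right end.
By right end: [0,2]  [1,4]  [5,6]  [4,7]  [4,8]  [5,10]  [10,11]  [12,14]  [9,15]
[0,2] uncovered → point at 2; [5,6] uncovered → point at 6; [10,11] uncovered → point at 11; [12,14] uncovered → point at 14.
Points: 2, 6, 11, 14 (4 total).

4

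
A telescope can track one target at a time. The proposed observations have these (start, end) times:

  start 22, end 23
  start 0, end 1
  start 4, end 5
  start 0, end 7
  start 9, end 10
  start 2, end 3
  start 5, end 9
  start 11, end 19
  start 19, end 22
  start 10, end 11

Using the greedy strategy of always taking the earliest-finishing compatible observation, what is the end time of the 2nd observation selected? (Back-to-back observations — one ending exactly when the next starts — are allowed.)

By end time: (0,1), (2,3), (4,5), (0,7), (5,9), (9,10), (10,11), (11,19), (19,22), (22,23).
Pick (0,1); next start ≥ 1 → (2,3); next start ≥ 3 → (4,5); next start ≥ 5 → (5,9); next start ≥ 9 → (9,10); next start ≥ 10 → (10,11); next start ≥ 11 → (11,19); next start ≥ 19 → (19,22); next start ≥ 22 → (22,23).
Selected: (0,1) (2,3) (4,5) (5,9) (9,10) (10,11) (11,19) (19,22) (22,23)

3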